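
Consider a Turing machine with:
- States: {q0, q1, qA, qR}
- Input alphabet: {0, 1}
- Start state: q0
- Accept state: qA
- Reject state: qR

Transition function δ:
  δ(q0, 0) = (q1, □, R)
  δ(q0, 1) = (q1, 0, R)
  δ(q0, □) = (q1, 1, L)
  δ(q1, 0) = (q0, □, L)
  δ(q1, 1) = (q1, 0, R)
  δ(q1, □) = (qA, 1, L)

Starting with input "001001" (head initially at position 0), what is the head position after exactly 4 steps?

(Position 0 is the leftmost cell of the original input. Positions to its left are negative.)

Execution trace (head position shown):
Step 0: [q0]001001  (head at position 0)
Step 1: move right → □[q1]01001  (head at position 1)
Step 2: move left → [q0]□□1001  (head at position 0)
Step 3: move left → [q1]□1□1001  (head at position -1)
Step 4: move left → [qA]□11□1001  (head at position -2)

After 4 steps, the head is at position -2.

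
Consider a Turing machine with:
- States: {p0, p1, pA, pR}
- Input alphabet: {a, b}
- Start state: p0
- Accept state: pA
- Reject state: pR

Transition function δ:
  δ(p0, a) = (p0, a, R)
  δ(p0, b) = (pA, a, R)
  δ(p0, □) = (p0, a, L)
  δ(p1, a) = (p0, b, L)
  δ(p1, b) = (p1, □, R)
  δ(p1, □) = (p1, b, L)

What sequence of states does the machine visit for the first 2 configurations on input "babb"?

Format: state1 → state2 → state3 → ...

Execution trace:
Initial: [p0]babb
Step 1: δ(p0, b) = (pA, a, R) → a[pA]abb

The machine reaches the accept state pA and halts.

State sequence: p0 → pA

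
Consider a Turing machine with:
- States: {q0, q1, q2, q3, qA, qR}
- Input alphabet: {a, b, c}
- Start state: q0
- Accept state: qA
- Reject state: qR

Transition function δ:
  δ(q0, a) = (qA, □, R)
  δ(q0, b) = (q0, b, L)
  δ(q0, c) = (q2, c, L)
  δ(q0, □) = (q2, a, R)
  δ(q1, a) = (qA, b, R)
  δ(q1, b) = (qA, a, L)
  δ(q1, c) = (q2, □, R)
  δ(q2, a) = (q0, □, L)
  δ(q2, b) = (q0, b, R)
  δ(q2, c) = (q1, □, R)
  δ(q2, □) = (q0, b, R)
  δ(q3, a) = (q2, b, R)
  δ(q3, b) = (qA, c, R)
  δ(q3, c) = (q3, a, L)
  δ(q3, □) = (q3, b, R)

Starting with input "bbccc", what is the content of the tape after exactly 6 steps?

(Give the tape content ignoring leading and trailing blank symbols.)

Execution trace:
Initial: [q0]bbccc
Step 1: δ(q0, b) = (q0, b, L) → [q0]□bbccc
Step 2: δ(q0, □) = (q2, a, R) → a[q2]bbccc
Step 3: δ(q2, b) = (q0, b, R) → ab[q0]bccc
Step 4: δ(q0, b) = (q0, b, L) → a[q0]bbccc
Step 5: δ(q0, b) = (q0, b, L) → [q0]abbccc
Step 6: δ(q0, a) = (qA, □, R) → □[qA]bbccc

The machine reaches the accept state qA and halts.

After 6 steps, the tape (ignoring leading/trailing blanks) is: bbccc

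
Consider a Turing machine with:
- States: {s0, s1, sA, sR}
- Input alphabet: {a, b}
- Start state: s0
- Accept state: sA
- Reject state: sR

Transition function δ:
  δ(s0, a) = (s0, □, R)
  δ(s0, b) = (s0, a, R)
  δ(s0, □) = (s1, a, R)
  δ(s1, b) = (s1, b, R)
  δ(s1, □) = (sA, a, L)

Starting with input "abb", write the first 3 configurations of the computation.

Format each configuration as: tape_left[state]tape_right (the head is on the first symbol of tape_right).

Transitions applied:
Step 1: δ(s0, a) = (s0, □, R)
Step 2: δ(s0, b) = (s0, a, R)

The first 3 configurations are:
[s0]abb ⊢ □[s0]bb ⊢ □a[s0]b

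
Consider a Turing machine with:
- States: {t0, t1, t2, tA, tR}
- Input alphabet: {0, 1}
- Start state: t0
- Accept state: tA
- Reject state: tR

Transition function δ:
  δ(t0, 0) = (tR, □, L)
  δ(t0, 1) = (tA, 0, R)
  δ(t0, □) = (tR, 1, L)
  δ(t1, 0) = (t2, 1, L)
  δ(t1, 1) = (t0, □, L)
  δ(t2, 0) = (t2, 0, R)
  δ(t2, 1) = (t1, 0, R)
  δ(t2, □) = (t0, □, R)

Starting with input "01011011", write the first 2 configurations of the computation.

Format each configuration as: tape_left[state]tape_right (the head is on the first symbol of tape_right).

Transitions applied:
Step 1: δ(t0, 0) = (tR, □, L)

The first 2 configurations are:
[t0]01011011 ⊢ [tR]□□1011011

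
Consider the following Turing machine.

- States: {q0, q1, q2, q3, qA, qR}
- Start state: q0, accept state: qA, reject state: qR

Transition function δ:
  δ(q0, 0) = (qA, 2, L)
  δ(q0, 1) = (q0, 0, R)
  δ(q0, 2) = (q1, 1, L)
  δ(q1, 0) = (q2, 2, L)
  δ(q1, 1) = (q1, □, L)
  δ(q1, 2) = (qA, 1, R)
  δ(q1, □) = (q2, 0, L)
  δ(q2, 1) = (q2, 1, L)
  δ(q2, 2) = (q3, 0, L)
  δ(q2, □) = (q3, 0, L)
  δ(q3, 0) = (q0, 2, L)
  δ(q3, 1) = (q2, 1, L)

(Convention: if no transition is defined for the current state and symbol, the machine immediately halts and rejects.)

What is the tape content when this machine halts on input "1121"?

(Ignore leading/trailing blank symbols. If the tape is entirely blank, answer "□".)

Execution trace:
Initial: [q0]1121
Step 1: δ(q0, 1) = (q0, 0, R) → 0[q0]121
Step 2: δ(q0, 1) = (q0, 0, R) → 00[q0]21
Step 3: δ(q0, 2) = (q1, 1, L) → 0[q1]011
Step 4: δ(q1, 0) = (q2, 2, L) → [q2]0211

No transition is defined for δ(q2, 0). By convention the machine halts and rejects.

Final tape (ignoring leading/trailing blanks): 0211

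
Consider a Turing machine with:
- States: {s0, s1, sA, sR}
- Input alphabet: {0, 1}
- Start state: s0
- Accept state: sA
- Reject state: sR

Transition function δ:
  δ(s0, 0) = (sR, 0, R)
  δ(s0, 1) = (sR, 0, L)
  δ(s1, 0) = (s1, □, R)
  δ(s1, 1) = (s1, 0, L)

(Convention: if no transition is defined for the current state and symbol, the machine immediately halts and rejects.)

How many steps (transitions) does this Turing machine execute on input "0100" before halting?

Execution trace:
Initial: [s0]0100
Step 1: δ(s0, 0) = (sR, 0, R) → 0[sR]100

The machine reaches the reject state sR and halts.

The machine executed 1 step before halting.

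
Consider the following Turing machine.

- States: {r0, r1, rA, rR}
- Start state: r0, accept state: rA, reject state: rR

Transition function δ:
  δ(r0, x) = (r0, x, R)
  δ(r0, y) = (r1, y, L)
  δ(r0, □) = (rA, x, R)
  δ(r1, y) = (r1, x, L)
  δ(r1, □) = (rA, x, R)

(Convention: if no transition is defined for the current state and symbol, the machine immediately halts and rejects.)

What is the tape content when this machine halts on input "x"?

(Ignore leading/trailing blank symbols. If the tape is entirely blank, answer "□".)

Execution trace:
Initial: [r0]x
Step 1: δ(r0, x) = (r0, x, R) → x[r0]□
Step 2: δ(r0, □) = (rA, x, R) → xx[rA]□

The machine reaches the accept state rA and halts.

Final tape (ignoring leading/trailing blanks): xx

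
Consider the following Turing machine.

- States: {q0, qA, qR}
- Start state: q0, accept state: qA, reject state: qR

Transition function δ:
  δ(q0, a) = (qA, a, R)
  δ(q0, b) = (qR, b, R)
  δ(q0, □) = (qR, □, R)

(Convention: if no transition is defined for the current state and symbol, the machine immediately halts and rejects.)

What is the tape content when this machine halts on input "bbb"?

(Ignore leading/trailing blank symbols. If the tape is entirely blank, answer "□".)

Execution trace:
Initial: [q0]bbb
Step 1: δ(q0, b) = (qR, b, R) → b[qR]bb

The machine reaches the reject state qR and halts.

Final tape (ignoring leading/trailing blanks): bbb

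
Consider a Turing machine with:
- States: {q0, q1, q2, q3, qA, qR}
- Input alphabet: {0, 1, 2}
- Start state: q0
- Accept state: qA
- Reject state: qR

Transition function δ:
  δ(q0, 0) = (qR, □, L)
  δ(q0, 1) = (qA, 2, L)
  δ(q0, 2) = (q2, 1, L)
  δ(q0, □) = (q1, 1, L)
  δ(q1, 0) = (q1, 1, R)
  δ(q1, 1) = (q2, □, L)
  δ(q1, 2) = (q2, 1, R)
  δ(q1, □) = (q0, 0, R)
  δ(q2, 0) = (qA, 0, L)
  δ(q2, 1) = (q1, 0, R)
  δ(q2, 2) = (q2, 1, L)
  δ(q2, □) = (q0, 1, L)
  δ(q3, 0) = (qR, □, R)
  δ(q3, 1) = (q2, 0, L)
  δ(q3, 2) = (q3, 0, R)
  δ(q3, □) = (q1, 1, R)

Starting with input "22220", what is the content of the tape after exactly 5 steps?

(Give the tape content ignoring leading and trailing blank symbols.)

Execution trace:
Initial: [q0]22220
Step 1: δ(q0, 2) = (q2, 1, L) → [q2]□12220
Step 2: δ(q2, □) = (q0, 1, L) → [q0]□112220
Step 3: δ(q0, □) = (q1, 1, L) → [q1]□1112220
Step 4: δ(q1, □) = (q0, 0, R) → 0[q0]1112220
Step 5: δ(q0, 1) = (qA, 2, L) → [qA]02112220

The machine reaches the accept state qA and halts.

After 5 steps, the tape (ignoring leading/trailing blanks) is: 02112220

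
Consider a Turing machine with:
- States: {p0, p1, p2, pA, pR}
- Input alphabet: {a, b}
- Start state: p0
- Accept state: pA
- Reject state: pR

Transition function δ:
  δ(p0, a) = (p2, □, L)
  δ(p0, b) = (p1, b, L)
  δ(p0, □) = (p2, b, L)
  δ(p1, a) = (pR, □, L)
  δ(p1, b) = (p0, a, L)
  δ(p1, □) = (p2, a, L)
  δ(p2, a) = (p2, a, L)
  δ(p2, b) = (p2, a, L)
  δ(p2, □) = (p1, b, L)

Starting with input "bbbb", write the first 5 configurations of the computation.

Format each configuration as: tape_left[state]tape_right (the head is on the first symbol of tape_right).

Transitions applied:
Step 1: δ(p0, b) = (p1, b, L)
Step 2: δ(p1, □) = (p2, a, L)
Step 3: δ(p2, □) = (p1, b, L)
Step 4: δ(p1, □) = (p2, a, L)

The first 5 configurations are:
[p0]bbbb ⊢ [p1]□bbbb ⊢ [p2]□abbbb ⊢ [p1]□babbbb ⊢ [p2]□ababbbb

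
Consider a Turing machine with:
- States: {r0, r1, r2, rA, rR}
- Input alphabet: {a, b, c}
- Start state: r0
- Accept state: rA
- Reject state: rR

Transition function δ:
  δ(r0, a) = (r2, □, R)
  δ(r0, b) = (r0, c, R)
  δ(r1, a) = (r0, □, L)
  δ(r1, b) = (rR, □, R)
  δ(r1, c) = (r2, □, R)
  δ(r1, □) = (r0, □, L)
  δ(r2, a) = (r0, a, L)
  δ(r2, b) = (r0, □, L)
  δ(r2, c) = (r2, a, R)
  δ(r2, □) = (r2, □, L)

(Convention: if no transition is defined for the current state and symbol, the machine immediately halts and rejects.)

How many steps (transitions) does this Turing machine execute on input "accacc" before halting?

Execution trace:
Initial: [r0]accacc
Step 1: δ(r0, a) = (r2, □, R) → □[r2]ccacc
Step 2: δ(r2, c) = (r2, a, R) → □a[r2]cacc
Step 3: δ(r2, c) = (r2, a, R) → □aa[r2]acc
Step 4: δ(r2, a) = (r0, a, L) → □a[r0]aacc
Step 5: δ(r0, a) = (r2, □, R) → □a□[r2]acc
Step 6: δ(r2, a) = (r0, a, L) → □a[r0]□acc

No transition is defined for δ(r0, □). By convention the machine halts and rejects.

The machine executed 6 steps before halting.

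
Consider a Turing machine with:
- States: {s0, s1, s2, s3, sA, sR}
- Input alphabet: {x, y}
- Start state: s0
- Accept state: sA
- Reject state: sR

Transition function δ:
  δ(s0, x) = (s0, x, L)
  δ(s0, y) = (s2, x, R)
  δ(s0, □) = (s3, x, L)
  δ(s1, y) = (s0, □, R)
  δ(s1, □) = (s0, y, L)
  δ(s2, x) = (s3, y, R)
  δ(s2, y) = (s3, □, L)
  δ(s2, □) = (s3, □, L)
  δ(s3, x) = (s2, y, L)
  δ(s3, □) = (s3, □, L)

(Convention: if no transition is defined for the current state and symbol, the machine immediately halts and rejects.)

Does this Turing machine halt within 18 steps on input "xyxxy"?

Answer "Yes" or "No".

Execution trace:
Initial: [s0]xyxxy
Step 1: δ(s0, x) = (s0, x, L) → [s0]□xyxxy
Step 2: δ(s0, □) = (s3, x, L) → [s3]□xxyxxy
Step 3: δ(s3, □) = (s3, □, L) → [s3]□□xxyxxy
Step 4: δ(s3, □) = (s3, □, L) → [s3]□□□xxyxxy
Step 5: δ(s3, □) = (s3, □, L) → [s3]□□□□xxyxxy
Step 6: δ(s3, □) = (s3, □, L) → [s3]□□□□□xxyxxy
Step 7: δ(s3, □) = (s3, □, L) → [s3]□□□□□□xxyxxy
Step 8: δ(s3, □) = (s3, □, L) → [s3]□□□□□□□xxyxxy
Step 9: δ(s3, □) = (s3, □, L) → [s3]□□□□□□□□xxyxxy
Step 10: δ(s3, □) = (s3, □, L) → [s3]□□□□□□□□□xxyxxy
Step 11: δ(s3, □) = (s3, □, L) → [s3]□□□□□□□□□□xxyxxy
Step 12: δ(s3, □) = (s3, □, L) → [s3]□□□□□□□□□□□xxyxxy
Step 13: δ(s3, □) = (s3, □, L) → [s3]□□□□□□□□□□□□xxyxxy
Step 14: δ(s3, □) = (s3, □, L) → [s3]□□□□□□□□□□□□□xxyxxy
Step 15: δ(s3, □) = (s3, □, L) → [s3]□□□□□□□□□□□□□□xxyxxy
Step 16: δ(s3, □) = (s3, □, L) → [s3]□□□□□□□□□□□□□□□xxyxxy
Step 17: δ(s3, □) = (s3, □, L) → [s3]□□□□□□□□□□□□□□□□xxyxxy
Step 18: δ(s3, □) = (s3, □, L) → [s3]□□□□□□□□□□□□□□□□□xxyxxy

The machine has not reached a halting state after 18 steps.
The machine did not halt within the 18-step bound.

Answer: No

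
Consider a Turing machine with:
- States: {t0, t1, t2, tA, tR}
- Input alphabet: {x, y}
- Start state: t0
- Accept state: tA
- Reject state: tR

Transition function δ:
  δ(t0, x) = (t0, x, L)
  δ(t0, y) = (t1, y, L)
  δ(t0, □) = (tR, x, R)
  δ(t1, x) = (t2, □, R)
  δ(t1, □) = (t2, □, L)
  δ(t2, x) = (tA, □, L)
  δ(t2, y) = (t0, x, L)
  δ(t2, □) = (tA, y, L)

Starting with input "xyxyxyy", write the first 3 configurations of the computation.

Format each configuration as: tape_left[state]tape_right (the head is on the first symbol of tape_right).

Transitions applied:
Step 1: δ(t0, x) = (t0, x, L)
Step 2: δ(t0, □) = (tR, x, R)

The first 3 configurations are:
[t0]xyxyxyy ⊢ [t0]□xyxyxyy ⊢ x[tR]xyxyxyy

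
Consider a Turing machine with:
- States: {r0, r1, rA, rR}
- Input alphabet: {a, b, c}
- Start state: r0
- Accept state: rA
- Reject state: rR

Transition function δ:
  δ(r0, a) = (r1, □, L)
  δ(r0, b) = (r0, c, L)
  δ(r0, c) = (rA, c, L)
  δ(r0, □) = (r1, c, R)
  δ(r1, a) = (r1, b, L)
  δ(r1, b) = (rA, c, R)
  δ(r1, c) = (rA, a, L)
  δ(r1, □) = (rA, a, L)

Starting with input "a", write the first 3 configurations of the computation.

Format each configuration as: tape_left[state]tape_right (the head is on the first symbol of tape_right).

Transitions applied:
Step 1: δ(r0, a) = (r1, □, L)
Step 2: δ(r1, □) = (rA, a, L)

The first 3 configurations are:
[r0]a ⊢ [r1]□□ ⊢ [rA]□a□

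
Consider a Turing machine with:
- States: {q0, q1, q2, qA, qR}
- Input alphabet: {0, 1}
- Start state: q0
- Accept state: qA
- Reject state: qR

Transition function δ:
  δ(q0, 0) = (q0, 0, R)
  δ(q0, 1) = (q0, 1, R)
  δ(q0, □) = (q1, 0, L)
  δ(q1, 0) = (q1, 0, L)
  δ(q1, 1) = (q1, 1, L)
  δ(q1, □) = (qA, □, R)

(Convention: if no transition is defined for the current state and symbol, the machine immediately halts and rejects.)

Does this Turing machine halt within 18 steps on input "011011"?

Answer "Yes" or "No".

Execution trace:
Initial: [q0]011011
Step 1: δ(q0, 0) = (q0, 0, R) → 0[q0]11011
Step 2: δ(q0, 1) = (q0, 1, R) → 01[q0]1011
Step 3: δ(q0, 1) = (q0, 1, R) → 011[q0]011
Step 4: δ(q0, 0) = (q0, 0, R) → 0110[q0]11
Step 5: δ(q0, 1) = (q0, 1, R) → 01101[q0]1
Step 6: δ(q0, 1) = (q0, 1, R) → 011011[q0]□
Step 7: δ(q0, □) = (q1, 0, L) → 01101[q1]10
Step 8: δ(q1, 1) = (q1, 1, L) → 0110[q1]110
Step 9: δ(q1, 1) = (q1, 1, L) → 011[q1]0110
Step 10: δ(q1, 0) = (q1, 0, L) → 01[q1]10110
Step 11: δ(q1, 1) = (q1, 1, L) → 0[q1]110110
Step 12: δ(q1, 1) = (q1, 1, L) → [q1]0110110
Step 13: δ(q1, 0) = (q1, 0, L) → [q1]□0110110
Step 14: δ(q1, □) = (qA, □, R) → □[qA]0110110

The machine reaches the accept state qA and halts.
The machine halted after 14 steps (within the 18-step bound).

Answer: Yes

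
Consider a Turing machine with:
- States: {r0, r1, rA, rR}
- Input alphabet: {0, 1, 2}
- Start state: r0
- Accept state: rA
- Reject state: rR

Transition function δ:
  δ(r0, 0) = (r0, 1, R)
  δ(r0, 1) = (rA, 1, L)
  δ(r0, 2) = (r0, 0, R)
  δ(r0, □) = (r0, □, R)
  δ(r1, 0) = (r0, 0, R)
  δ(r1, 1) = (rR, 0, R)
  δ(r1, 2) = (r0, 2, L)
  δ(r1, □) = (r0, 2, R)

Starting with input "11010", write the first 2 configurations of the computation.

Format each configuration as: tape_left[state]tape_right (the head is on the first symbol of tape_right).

Transitions applied:
Step 1: δ(r0, 1) = (rA, 1, L)

The first 2 configurations are:
[r0]11010 ⊢ [rA]□11010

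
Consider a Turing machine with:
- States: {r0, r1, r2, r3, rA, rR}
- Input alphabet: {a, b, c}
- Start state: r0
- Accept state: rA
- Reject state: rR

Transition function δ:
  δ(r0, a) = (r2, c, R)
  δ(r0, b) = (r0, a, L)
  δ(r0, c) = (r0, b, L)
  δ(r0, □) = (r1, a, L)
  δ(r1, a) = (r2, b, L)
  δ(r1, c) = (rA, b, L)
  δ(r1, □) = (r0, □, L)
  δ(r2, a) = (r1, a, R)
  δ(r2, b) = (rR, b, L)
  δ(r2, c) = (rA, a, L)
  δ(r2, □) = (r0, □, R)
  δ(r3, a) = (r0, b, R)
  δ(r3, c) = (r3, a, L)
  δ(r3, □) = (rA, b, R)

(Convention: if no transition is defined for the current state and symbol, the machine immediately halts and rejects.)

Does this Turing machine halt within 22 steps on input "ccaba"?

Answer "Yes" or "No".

Execution trace:
Initial: [r0]ccaba
Step 1: δ(r0, c) = (r0, b, L) → [r0]□bcaba
Step 2: δ(r0, □) = (r1, a, L) → [r1]□abcaba
Step 3: δ(r1, □) = (r0, □, L) → [r0]□□abcaba
Step 4: δ(r0, □) = (r1, a, L) → [r1]□a□abcaba
Step 5: δ(r1, □) = (r0, □, L) → [r0]□□a□abcaba
Step 6: δ(r0, □) = (r1, a, L) → [r1]□a□a□abcaba
Step 7: δ(r1, □) = (r0, □, L) → [r0]□□a□a□abcaba
Step 8: δ(r0, □) = (r1, a, L) → [r1]□a□a□a□abcaba
Step 9: δ(r1, □) = (r0, □, L) → [r0]□□a□a□a□abcaba
Step 10: δ(r0, □) = (r1, a, L) → [r1]□a□a□a□a□abcaba
Step 11: δ(r1, □) = (r0, □, L) → [r0]□□a□a□a□a□abcaba
Step 12: δ(r0, □) = (r1, a, L) → [r1]□a□a□a□a□a□abcaba
Step 13: δ(r1, □) = (r0, □, L) → [r0]□□a□a□a□a□a□abcaba
Step 14: δ(r0, □) = (r1, a, L) → [r1]□a□a□a□a□a□a□abcaba
Step 15: δ(r1, □) = (r0, □, L) → [r0]□□a□a□a□a□a□a□abcaba
Step 16: δ(r0, □) = (r1, a, L) → [r1]□a□a□a□a□a□a□a□abcaba
Step 17: δ(r1, □) = (r0, □, L) → [r0]□□a□a□a□a□a□a□a□abcaba
Step 18: δ(r0, □) = (r1, a, L) → [r1]□a□a□a□a□a□a□a□a□abcaba
Step 19: δ(r1, □) = (r0, □, L) → [r0]□□a□a□a□a□a□a□a□a□abcaba
Step 20: δ(r0, □) = (r1, a, L) → [r1]□a□a□a□a□a□a□a□a□a□abcaba
Step 21: δ(r1, □) = (r0, □, L) → [r0]□□a□a□a□a□a□a□a□a□a□abcaba
Step 22: δ(r0, □) = (r1, a, L) → [r1]□a□a□a□a□a□a□a□a□a□a□abcaba

The machine has not reached a halting state after 22 steps.
The machine did not halt within the 22-step bound.

Answer: No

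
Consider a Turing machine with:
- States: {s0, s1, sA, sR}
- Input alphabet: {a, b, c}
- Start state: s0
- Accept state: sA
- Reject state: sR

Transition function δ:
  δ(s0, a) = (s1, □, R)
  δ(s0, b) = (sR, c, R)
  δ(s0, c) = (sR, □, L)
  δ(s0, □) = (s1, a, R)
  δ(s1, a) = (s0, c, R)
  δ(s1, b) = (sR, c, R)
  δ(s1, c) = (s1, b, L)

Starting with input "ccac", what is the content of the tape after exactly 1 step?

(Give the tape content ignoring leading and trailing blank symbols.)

Execution trace:
Initial: [s0]ccac
Step 1: δ(s0, c) = (sR, □, L) → [sR]□□cac

The machine reaches the reject state sR and halts.

After 1 step, the tape (ignoring leading/trailing blanks) is: cac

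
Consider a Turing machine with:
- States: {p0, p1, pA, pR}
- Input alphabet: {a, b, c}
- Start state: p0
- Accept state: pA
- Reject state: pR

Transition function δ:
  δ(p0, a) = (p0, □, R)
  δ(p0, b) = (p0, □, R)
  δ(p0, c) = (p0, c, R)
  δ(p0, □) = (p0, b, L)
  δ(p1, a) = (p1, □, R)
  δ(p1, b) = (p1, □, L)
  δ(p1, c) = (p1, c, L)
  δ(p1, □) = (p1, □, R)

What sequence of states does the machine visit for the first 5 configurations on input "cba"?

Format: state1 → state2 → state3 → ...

Execution trace:
Initial: [p0]cba
Step 1: δ(p0, c) = (p0, c, R) → c[p0]ba
Step 2: δ(p0, b) = (p0, □, R) → c□[p0]a
Step 3: δ(p0, a) = (p0, □, R) → c□□[p0]□
Step 4: δ(p0, □) = (p0, b, L) → c□[p0]□b

State sequence: p0 → p0 → p0 → p0 → p0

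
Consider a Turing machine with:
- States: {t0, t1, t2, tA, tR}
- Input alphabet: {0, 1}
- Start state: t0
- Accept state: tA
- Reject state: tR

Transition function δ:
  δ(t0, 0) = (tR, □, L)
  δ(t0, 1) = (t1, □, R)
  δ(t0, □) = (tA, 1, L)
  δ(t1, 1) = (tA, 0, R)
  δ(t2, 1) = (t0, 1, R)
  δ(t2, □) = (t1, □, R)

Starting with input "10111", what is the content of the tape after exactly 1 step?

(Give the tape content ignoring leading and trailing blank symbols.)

Execution trace:
Initial: [t0]10111
Step 1: δ(t0, 1) = (t1, □, R) → □[t1]0111

No transition is defined for δ(t1, 0). By convention the machine halts and rejects.

After 1 step, the tape (ignoring leading/trailing blanks) is: 0111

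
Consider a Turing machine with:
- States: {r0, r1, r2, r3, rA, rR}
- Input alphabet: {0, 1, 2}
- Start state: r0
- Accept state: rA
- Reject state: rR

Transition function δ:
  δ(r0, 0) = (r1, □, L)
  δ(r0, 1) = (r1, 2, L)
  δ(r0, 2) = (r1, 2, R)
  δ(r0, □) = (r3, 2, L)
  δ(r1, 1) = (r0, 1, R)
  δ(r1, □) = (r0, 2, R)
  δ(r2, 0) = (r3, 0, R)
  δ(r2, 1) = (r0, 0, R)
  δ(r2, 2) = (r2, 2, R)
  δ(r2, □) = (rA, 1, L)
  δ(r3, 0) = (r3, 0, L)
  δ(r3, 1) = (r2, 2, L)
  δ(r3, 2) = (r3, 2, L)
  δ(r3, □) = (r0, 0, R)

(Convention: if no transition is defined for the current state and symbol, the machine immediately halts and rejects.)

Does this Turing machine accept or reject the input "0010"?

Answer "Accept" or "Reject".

Execution trace:
Initial: [r0]0010
Step 1: δ(r0, 0) = (r1, □, L) → [r1]□□010
Step 2: δ(r1, □) = (r0, 2, R) → 2[r0]□010
Step 3: δ(r0, □) = (r3, 2, L) → [r3]22010
Step 4: δ(r3, 2) = (r3, 2, L) → [r3]□22010
Step 5: δ(r3, □) = (r0, 0, R) → 0[r0]22010
Step 6: δ(r0, 2) = (r1, 2, R) → 02[r1]2010

No transition is defined for δ(r1, 2). By convention the machine halts and rejects.

Answer: Reject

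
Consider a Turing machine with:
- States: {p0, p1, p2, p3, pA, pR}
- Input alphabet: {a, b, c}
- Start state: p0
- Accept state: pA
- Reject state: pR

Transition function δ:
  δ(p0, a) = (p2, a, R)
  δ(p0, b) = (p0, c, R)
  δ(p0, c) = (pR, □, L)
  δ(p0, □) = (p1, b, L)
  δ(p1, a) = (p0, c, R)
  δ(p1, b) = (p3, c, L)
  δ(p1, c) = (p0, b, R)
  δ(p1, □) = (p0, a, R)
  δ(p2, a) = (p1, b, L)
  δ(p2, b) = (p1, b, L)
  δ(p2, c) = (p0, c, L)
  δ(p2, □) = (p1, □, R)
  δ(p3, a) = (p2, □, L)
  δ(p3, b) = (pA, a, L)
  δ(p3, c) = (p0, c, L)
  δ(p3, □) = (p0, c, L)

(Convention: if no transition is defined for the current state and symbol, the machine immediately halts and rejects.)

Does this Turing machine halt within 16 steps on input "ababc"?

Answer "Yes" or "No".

Execution trace:
Initial: [p0]ababc
Step 1: δ(p0, a) = (p2, a, R) → a[p2]babc
Step 2: δ(p2, b) = (p1, b, L) → [p1]ababc
Step 3: δ(p1, a) = (p0, c, R) → c[p0]babc
Step 4: δ(p0, b) = (p0, c, R) → cc[p0]abc
Step 5: δ(p0, a) = (p2, a, R) → cca[p2]bc
Step 6: δ(p2, b) = (p1, b, L) → cc[p1]abc
Step 7: δ(p1, a) = (p0, c, R) → ccc[p0]bc
Step 8: δ(p0, b) = (p0, c, R) → cccc[p0]c
Step 9: δ(p0, c) = (pR, □, L) → ccc[pR]c□

The machine reaches the reject state pR and halts.
The machine halted after 9 steps (within the 16-step bound).

Answer: Yes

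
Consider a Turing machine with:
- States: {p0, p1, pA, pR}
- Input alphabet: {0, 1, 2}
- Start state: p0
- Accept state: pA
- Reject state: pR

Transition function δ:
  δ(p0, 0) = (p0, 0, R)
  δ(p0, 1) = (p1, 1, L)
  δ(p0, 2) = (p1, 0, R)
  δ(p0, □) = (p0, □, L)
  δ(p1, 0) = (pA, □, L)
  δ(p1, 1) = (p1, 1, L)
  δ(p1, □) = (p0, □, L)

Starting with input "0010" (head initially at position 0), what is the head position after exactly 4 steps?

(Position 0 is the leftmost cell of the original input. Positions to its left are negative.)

Execution trace (head position shown):
Step 0: [p0]0010  (head at position 0)
Step 1: move right → 0[p0]010  (head at position 1)
Step 2: move right → 00[p0]10  (head at position 2)
Step 3: move left → 0[p1]010  (head at position 1)
Step 4: move left → [pA]0□10  (head at position 0)

After 4 steps, the head is at position 0.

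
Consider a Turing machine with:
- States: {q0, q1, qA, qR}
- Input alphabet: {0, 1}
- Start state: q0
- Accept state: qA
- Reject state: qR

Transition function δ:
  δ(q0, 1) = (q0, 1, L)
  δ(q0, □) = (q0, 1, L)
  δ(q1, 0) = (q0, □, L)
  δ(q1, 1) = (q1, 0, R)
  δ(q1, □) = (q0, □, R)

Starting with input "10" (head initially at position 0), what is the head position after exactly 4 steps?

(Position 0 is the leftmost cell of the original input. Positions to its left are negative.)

Execution trace (head position shown):
Step 0: [q0]10  (head at position 0)
Step 1: move left → [q0]□10  (head at position -1)
Step 2: move left → [q0]□110  (head at position -2)
Step 3: move left → [q0]□1110  (head at position -3)
Step 4: move left → [q0]□11110  (head at position -4)

After 4 steps, the head is at position -4.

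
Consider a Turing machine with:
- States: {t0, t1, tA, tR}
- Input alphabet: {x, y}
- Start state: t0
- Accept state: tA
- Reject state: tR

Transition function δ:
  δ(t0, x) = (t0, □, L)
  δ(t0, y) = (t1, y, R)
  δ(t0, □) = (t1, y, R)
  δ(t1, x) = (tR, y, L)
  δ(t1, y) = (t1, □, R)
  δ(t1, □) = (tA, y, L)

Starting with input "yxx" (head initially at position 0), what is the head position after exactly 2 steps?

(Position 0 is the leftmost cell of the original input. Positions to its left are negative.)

Execution trace (head position shown):
Step 0: [t0]yxx  (head at position 0)
Step 1: move right → y[t1]xx  (head at position 1)
Step 2: move left → [tR]yyx  (head at position 0)

After 2 steps, the head is at position 0.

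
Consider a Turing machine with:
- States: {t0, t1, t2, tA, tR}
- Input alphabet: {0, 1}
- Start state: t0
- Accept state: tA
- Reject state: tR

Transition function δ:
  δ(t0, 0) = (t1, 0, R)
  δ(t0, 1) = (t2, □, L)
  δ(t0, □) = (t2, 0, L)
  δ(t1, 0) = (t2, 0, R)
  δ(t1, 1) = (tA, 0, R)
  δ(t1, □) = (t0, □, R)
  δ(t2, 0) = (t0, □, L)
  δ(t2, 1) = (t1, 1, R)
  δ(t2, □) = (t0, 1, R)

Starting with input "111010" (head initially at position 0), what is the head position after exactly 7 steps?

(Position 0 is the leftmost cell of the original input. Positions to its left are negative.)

Execution trace (head position shown):
Step 0: [t0]111010  (head at position 0)
Step 1: move left → [t2]□□11010  (head at position -1)
Step 2: move right → 1[t0]□11010  (head at position 0)
Step 3: move left → [t2]1011010  (head at position -1)
Step 4: move right → 1[t1]011010  (head at position 0)
Step 5: move right → 10[t2]11010  (head at position 1)
Step 6: move right → 101[t1]1010  (head at position 2)
Step 7: move right → 1010[tA]010  (head at position 3)

After 7 steps, the head is at position 3.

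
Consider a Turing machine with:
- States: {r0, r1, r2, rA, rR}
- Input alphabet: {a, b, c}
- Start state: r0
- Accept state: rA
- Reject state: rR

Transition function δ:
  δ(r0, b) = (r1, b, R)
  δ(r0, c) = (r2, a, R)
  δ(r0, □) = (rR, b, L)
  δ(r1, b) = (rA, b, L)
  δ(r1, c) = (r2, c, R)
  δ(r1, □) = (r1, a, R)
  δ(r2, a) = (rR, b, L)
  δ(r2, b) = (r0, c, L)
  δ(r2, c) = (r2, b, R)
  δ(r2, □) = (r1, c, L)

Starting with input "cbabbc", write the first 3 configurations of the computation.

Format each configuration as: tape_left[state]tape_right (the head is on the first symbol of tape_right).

Transitions applied:
Step 1: δ(r0, c) = (r2, a, R)
Step 2: δ(r2, b) = (r0, c, L)

The first 3 configurations are:
[r0]cbabbc ⊢ a[r2]babbc ⊢ [r0]acabbc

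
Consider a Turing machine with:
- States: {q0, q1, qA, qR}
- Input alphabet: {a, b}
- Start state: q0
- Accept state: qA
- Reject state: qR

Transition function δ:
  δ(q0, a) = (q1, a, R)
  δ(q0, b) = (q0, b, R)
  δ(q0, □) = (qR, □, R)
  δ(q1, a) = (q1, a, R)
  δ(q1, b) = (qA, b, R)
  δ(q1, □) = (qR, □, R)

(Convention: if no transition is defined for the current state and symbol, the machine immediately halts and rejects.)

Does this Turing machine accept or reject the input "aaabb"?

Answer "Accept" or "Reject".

Execution trace:
Initial: [q0]aaabb
Step 1: δ(q0, a) = (q1, a, R) → a[q1]aabb
Step 2: δ(q1, a) = (q1, a, R) → aa[q1]abb
Step 3: δ(q1, a) = (q1, a, R) → aaa[q1]bb
Step 4: δ(q1, b) = (qA, b, R) → aaab[qA]b

The machine reaches the accept state qA and halts.

Answer: Accept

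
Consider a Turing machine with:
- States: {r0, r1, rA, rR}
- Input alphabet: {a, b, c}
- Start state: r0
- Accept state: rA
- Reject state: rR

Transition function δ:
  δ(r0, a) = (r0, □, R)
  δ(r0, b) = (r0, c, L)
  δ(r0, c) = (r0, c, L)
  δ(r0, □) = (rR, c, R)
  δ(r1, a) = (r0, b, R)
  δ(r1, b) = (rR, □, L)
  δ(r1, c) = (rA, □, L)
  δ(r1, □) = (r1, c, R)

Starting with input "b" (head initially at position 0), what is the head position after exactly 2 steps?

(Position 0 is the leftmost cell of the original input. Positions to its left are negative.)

Execution trace (head position shown):
Step 0: [r0]b  (head at position 0)
Step 1: move left → [r0]□c  (head at position -1)
Step 2: move right → c[rR]c  (head at position 0)

After 2 steps, the head is at position 0.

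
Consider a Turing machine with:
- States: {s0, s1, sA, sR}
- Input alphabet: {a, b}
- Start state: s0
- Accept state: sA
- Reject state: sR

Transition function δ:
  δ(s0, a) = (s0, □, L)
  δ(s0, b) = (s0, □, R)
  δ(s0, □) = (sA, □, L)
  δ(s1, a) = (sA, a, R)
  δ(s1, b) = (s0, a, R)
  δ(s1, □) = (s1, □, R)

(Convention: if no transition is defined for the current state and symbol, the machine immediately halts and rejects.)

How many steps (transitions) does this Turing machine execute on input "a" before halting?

Execution trace:
Initial: [s0]a
Step 1: δ(s0, a) = (s0, □, L) → [s0]□□
Step 2: δ(s0, □) = (sA, □, L) → [sA]□□□

The machine reaches the accept state sA and halts.

The machine executed 2 steps before halting.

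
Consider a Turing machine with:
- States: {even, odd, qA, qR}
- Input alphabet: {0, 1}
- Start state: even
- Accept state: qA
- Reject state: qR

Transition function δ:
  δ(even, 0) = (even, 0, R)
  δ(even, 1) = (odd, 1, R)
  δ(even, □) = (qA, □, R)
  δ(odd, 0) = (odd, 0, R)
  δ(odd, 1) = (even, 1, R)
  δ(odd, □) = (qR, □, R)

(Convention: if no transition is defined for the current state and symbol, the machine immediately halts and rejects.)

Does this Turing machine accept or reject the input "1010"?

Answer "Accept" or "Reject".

Execution trace:
Initial: [even]1010
Step 1: δ(even, 1) = (odd, 1, R) → 1[odd]010
Step 2: δ(odd, 0) = (odd, 0, R) → 10[odd]10
Step 3: δ(odd, 1) = (even, 1, R) → 101[even]0
Step 4: δ(even, 0) = (even, 0, R) → 1010[even]□
Step 5: δ(even, □) = (qA, □, R) → 1010□[qA]□

The machine reaches the accept state qA and halts.

Answer: Accept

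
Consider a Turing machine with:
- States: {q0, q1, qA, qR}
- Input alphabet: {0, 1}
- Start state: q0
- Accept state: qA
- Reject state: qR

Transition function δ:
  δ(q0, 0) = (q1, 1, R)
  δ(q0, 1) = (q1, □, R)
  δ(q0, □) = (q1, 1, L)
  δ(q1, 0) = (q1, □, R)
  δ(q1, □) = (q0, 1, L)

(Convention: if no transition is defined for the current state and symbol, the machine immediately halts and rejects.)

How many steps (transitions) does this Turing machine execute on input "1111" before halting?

Execution trace:
Initial: [q0]1111
Step 1: δ(q0, 1) = (q1, □, R) → □[q1]111

No transition is defined for δ(q1, 1). By convention the machine halts and rejects.

The machine executed 1 step before halting.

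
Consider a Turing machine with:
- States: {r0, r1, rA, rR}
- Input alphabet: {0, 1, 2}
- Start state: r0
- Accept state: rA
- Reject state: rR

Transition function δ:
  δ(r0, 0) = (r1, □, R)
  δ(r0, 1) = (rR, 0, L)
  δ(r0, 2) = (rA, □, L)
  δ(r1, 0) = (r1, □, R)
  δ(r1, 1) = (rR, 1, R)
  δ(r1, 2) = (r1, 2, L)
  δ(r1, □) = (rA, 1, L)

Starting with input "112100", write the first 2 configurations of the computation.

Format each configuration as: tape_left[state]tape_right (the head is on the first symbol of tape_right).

Transitions applied:
Step 1: δ(r0, 1) = (rR, 0, L)

The first 2 configurations are:
[r0]112100 ⊢ [rR]□012100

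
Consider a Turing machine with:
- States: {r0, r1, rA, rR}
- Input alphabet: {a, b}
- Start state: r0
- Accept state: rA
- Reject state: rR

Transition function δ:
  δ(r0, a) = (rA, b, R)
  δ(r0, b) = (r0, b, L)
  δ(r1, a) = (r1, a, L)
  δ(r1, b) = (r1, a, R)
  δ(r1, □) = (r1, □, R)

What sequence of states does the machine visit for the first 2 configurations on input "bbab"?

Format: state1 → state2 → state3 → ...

Execution trace:
Initial: [r0]bbab
Step 1: δ(r0, b) = (r0, b, L) → [r0]□bbab

No transition is defined for δ(r0, □). By convention the machine halts and rejects.

State sequence: r0 → r0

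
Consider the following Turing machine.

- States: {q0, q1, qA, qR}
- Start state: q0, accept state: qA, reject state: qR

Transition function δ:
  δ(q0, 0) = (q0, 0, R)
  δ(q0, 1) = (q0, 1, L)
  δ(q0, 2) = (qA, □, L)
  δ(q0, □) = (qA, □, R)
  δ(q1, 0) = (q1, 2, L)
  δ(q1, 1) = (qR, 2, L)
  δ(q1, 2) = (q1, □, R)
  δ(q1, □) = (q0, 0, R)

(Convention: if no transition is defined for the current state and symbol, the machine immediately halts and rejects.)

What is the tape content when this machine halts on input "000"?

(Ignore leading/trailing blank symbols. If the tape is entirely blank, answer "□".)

Execution trace:
Initial: [q0]000
Step 1: δ(q0, 0) = (q0, 0, R) → 0[q0]00
Step 2: δ(q0, 0) = (q0, 0, R) → 00[q0]0
Step 3: δ(q0, 0) = (q0, 0, R) → 000[q0]□
Step 4: δ(q0, □) = (qA, □, R) → 000□[qA]□

The machine reaches the accept state qA and halts.

Final tape (ignoring leading/trailing blanks): 000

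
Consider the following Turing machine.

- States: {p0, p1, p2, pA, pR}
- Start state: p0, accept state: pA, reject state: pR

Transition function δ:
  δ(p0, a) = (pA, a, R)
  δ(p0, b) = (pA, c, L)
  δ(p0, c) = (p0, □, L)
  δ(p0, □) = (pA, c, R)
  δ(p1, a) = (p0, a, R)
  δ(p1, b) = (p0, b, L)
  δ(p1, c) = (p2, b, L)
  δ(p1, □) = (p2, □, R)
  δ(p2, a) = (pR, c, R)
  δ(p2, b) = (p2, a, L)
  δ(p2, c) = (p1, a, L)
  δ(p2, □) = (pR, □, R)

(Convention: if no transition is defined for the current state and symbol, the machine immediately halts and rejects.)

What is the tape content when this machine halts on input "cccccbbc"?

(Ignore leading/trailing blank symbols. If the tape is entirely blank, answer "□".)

Execution trace:
Initial: [p0]cccccbbc
Step 1: δ(p0, c) = (p0, □, L) → [p0]□□ccccbbc
Step 2: δ(p0, □) = (pA, c, R) → c[pA]□ccccbbc

The machine reaches the accept state pA and halts.

Final tape (ignoring leading/trailing blanks): c□ccccbbc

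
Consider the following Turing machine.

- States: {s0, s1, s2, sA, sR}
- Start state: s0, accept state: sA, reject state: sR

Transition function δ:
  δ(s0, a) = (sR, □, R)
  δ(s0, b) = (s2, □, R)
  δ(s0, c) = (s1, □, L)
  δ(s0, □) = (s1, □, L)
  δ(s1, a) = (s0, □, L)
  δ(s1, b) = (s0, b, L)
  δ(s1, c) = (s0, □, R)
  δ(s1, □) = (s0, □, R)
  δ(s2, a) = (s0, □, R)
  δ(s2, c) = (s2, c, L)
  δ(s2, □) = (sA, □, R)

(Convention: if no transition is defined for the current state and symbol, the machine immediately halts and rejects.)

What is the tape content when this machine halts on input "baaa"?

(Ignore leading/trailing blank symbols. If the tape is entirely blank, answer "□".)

Execution trace:
Initial: [s0]baaa
Step 1: δ(s0, b) = (s2, □, R) → □[s2]aaa
Step 2: δ(s2, a) = (s0, □, R) → □□[s0]aa
Step 3: δ(s0, a) = (sR, □, R) → □□□[sR]a

The machine reaches the reject state sR and halts.

Final tape (ignoring leading/trailing blanks): a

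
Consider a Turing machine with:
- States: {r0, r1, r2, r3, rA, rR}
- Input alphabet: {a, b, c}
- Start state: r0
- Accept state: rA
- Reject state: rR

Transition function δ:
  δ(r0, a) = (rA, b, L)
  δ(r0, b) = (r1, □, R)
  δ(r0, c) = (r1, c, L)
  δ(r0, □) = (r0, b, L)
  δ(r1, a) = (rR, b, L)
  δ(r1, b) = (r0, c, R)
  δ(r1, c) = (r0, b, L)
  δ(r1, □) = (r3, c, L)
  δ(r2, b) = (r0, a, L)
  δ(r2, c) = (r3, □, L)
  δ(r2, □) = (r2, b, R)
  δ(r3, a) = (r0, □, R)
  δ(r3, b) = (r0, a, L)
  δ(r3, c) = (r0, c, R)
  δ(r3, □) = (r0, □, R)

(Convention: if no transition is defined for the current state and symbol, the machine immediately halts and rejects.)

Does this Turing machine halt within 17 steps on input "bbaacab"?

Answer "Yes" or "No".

Execution trace:
Initial: [r0]bbaacab
Step 1: δ(r0, b) = (r1, □, R) → □[r1]baacab
Step 2: δ(r1, b) = (r0, c, R) → □c[r0]aacab
Step 3: δ(r0, a) = (rA, b, L) → □[rA]cbacab

The machine reaches the accept state rA and halts.
The machine halted after 3 steps (within the 17-step bound).

Answer: Yes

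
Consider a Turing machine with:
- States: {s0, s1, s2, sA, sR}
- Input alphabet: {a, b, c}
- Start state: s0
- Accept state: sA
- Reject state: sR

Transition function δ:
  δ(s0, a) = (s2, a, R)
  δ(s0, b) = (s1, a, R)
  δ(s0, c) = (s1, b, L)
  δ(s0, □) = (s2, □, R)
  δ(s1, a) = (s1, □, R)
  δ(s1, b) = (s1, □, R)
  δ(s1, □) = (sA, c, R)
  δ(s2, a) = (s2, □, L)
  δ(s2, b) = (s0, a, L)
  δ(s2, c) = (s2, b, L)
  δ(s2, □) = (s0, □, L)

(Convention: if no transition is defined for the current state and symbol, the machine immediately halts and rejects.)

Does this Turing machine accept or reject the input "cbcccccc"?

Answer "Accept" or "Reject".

Execution trace:
Initial: [s0]cbcccccc
Step 1: δ(s0, c) = (s1, b, L) → [s1]□bbcccccc
Step 2: δ(s1, □) = (sA, c, R) → c[sA]bbcccccc

The machine reaches the accept state sA and halts.

Answer: Accept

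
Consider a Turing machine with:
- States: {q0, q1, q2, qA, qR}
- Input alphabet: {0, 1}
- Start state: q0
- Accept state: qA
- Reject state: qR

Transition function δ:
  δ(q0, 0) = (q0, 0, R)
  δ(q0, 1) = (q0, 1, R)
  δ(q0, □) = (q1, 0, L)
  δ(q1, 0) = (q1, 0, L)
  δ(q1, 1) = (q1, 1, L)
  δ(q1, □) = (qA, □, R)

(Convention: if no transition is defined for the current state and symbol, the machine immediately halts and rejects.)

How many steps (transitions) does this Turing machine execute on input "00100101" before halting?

Execution trace:
Initial: [q0]00100101
Step 1: δ(q0, 0) = (q0, 0, R) → 0[q0]0100101
Step 2: δ(q0, 0) = (q0, 0, R) → 00[q0]100101
Step 3: δ(q0, 1) = (q0, 1, R) → 001[q0]00101
Step 4: δ(q0, 0) = (q0, 0, R) → 0010[q0]0101
Step 5: δ(q0, 0) = (q0, 0, R) → 00100[q0]101
Step 6: δ(q0, 1) = (q0, 1, R) → 001001[q0]01
Step 7: δ(q0, 0) = (q0, 0, R) → 0010010[q0]1
Step 8: δ(q0, 1) = (q0, 1, R) → 00100101[q0]□
Step 9: δ(q0, □) = (q1, 0, L) → 0010010[q1]10
Step 10: δ(q1, 1) = (q1, 1, L) → 001001[q1]010
Step 11: δ(q1, 0) = (q1, 0, L) → 00100[q1]1010
Step 12: δ(q1, 1) = (q1, 1, L) → 0010[q1]01010
Step 13: δ(q1, 0) = (q1, 0, L) → 001[q1]001010
Step 14: δ(q1, 0) = (q1, 0, L) → 00[q1]1001010
Step 15: δ(q1, 1) = (q1, 1, L) → 0[q1]01001010
Step 16: δ(q1, 0) = (q1, 0, L) → [q1]001001010
Step 17: δ(q1, 0) = (q1, 0, L) → [q1]□001001010
Step 18: δ(q1, □) = (qA, □, R) → □[qA]001001010

The machine reaches the accept state qA and halts.

The machine executed 18 steps before halting.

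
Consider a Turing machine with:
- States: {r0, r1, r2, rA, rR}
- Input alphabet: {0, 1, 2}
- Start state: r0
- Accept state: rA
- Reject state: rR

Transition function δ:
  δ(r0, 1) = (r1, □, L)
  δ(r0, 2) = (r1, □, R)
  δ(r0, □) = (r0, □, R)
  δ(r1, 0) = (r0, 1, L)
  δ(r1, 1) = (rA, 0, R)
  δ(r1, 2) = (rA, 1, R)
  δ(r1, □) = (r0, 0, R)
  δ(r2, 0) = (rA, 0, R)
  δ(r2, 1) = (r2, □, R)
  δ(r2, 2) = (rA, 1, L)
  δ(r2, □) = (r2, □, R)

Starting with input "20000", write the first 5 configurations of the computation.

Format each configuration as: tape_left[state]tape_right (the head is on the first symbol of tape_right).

Transitions applied:
Step 1: δ(r0, 2) = (r1, □, R)
Step 2: δ(r1, 0) = (r0, 1, L)
Step 3: δ(r0, □) = (r0, □, R)
Step 4: δ(r0, 1) = (r1, □, L)

The first 5 configurations are:
[r0]20000 ⊢ □[r1]0000 ⊢ [r0]□1000 ⊢ □[r0]1000 ⊢ [r1]□□000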